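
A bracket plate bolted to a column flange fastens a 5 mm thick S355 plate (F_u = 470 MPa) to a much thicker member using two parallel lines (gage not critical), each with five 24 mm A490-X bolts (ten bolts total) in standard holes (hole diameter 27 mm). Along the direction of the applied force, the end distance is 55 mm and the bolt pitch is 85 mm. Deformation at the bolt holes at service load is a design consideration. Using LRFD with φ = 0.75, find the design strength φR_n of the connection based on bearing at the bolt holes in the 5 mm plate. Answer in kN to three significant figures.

988 kN

Per bolt r_n = 1.2 l_c t F_u ≤ 2.4 d t F_u; upper limit = 2.4 × 24 × 5 × 470 / 1000 = 135.4 kN.
Edge bolt: l_c = 55 − 27/2 = 41.5 mm → 1.2 × 41.5 × 5 × 470 / 1000 = 117 → r_n = 117 kN.
Interior bolts: l_c = 85 − 27 = 58 mm → 1.2 × 58 × 5 × 470 / 1000 = 163.6 → r_n = 135.4 kN.
R_n = 2 × 117 + 8 × 135.4 = 1317 kN.
Design strength φR_n = 0.75 × 1317 = 988 kN.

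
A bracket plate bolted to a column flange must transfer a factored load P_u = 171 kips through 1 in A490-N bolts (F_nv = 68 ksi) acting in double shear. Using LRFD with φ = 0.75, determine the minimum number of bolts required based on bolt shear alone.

A_b = π·1²/4 = 0.7854 in².
Per-bolt design strength φR_n = 0.75 × 68 × 0.7854 × 2 = 80.11 kips.
n ≥ 171 / 80.11 = 2.135 → use 3 bolts.

3 bolts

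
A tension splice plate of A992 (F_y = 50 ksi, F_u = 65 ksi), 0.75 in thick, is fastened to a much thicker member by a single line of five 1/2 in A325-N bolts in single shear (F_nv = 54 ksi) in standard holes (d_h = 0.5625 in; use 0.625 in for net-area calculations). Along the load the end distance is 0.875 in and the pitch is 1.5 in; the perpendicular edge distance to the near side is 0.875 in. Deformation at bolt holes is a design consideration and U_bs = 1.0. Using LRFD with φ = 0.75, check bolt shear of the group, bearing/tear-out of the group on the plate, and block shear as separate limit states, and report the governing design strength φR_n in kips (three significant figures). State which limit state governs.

Bolt shear: A_b = π·0.5²/4 = 0.1963 in²; R_n = 54 × 0.1963 × 5 × 1 = 53.01 kips → 0.75 × 53.01 = 39.8 kips.
Bearing: edge l_c = 0.5938, r_n = 34.73 kips; interior l_c = 0.9375, r_n = 54.84 kips; R_n = 34.73 + 4·54.84 = 254.1 kips → 191 kips.
Block shear: A_gv = 5.156, A_nv = 3.047, A_nt = 0.4219 in²; R_n = min(0.6F_uA_nv, 0.6F_yA_gv) + U_bs·F_u·A_nt = 146.2 kips → 110 kips.
Bolt shear governs: 39.8 kips.

39.8 kips (bolt shear governs)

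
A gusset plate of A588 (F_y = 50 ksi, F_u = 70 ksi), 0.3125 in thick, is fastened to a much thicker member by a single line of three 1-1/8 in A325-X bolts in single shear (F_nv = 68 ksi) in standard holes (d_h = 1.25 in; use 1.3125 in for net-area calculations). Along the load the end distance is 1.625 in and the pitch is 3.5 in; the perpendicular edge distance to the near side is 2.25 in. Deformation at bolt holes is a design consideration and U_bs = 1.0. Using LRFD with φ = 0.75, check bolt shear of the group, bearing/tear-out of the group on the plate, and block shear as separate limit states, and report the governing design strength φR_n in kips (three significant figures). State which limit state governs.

Bolt shear: A_b = π·1.125²/4 = 0.994 in²; R_n = 68 × 0.994 × 3 × 1 = 202.8 kips → 0.75 × 202.8 = 152 kips.
Bearing: edge l_c = 1, r_n = 26.25 kips; interior l_c = 2.25, r_n = 59.06 kips; R_n = 26.25 + 2·59.06 = 144.4 kips → 108 kips.
Block shear: A_gv = 2.695, A_nv = 1.67, A_nt = 0.498 in²; R_n = min(0.6F_uA_nv, 0.6F_yA_gv) + U_bs·F_u·A_nt = 105 kips → 78.8 kips.
Block shear governs: 78.8 kips.

78.8 kips (block shear governs)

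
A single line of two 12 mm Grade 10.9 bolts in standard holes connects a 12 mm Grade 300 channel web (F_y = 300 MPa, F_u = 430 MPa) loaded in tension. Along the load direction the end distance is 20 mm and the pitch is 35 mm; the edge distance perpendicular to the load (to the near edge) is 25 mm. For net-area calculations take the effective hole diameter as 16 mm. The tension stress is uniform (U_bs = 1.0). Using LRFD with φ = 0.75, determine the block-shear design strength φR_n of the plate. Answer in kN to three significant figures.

138 kN

Shear plane L_v = 20 + 1·35 = 55 mm; A_gv = 55 × 12 = 660 mm².
A_nv = (55 − 1.5·16) × 12 = 372 mm².
A_nt = (25 − 0.5·16) × 12 = 204 mm².
0.6 F_u A_nv = 95.98 kN; 0.6 F_y A_gv = 118.8 kN → shear rupture governs the shear term.
R_n = 95.98 + 1.0 × 430 × 204 / 1000 = 183.7 kN.
Design strength φR_n = 0.75 × 183.7 = 138 kN.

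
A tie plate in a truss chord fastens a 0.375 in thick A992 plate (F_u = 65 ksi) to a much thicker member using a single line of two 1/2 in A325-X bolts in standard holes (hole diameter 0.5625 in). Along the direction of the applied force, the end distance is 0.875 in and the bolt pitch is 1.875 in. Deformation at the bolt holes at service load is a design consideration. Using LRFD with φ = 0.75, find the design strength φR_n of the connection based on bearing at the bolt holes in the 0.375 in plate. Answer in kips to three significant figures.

35 kips

Per bolt r_n = 1.2 l_c t F_u ≤ 2.4 d t F_u; upper limit = 2.4 × 0.5 × 0.375 × 65 = 29.25 kips.
Edge bolt: l_c = 0.875 − 0.5625/2 = 0.5938 in → 1.2 × 0.5938 × 0.375 × 65 = 17.37 → r_n = 17.37 kips.
Interior bolts: l_c = 1.875 − 0.5625 = 1.312 in → 1.2 × 1.312 × 0.375 × 65 = 38.39 → r_n = 29.25 kips.
R_n = 1 × 17.37 + 1 × 29.25 = 46.62 kips.
Design strength φR_n = 0.75 × 46.62 = 35 kips.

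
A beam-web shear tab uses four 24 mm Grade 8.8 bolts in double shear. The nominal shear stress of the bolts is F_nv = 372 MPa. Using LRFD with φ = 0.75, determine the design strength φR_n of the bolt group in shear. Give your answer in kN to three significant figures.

1010 kN

A_b = π × 24² / 4 = 452.4 mm².
R_n = F_nv · A_b · n · n_s = 372 × 452.4 × 4 × 2 / 1000 = 1346 kN.
Design strength φR_n = 0.75 × 1346 = 1010 kN.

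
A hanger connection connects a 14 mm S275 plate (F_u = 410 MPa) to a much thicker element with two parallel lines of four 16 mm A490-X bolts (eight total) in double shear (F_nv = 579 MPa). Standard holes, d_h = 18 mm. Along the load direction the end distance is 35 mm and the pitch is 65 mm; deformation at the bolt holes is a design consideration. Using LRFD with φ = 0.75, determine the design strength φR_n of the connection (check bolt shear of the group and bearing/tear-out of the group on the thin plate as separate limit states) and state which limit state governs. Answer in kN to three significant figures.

Bolt shear: A_b = π·16²/4 = 201.1 mm²; R_n = 579 × 201.1 × 8 × 2 / 1000 = 1863 kN → 0.75 × 1863 = 1400 kN.
Bearing (1.2 l_c t F_u ≤ 2.4 d t F_u): upper limit = 2.4·16·14·410 / 1000 = 220.4 kN.
  Edge l_c = 35 − 18/2 = 26 → r_n = 179.1 kN; interior l_c = 65 − 18 = 47 → r_n = 220.4 kN.
  R_n,bearing = 2·179.1 + 6·220.4 = 1681 kN → 0.75 × 1681 = 1260 kN.
Bearing governs: 1260 kN.

1260 kN (bearing governs)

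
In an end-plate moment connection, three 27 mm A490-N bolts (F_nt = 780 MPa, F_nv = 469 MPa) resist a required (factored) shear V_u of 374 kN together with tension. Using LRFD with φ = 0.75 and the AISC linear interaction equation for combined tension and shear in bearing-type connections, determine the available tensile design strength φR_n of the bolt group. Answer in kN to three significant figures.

A_b = π·27²/4 = 572.6 mm²; f_rv = 374 × 1000 / (3 × 572.6) = 217.7 MPa.
F'_nt = 1.3 F_nt − (F_nt / φF_nv) f_rv = 1.3·780 − (780/(0.75·469))·217.7 = 531.2 MPa, capped at F_nt → F'_nt = 531.2 MPa.
R_n = F'_nt · A_b · n = 531.2 × 572.6 × 3 / 1000 = 912.4 kN.
Design strength φR_n = 0.75 × 912.4 = 684 kN.

684 kN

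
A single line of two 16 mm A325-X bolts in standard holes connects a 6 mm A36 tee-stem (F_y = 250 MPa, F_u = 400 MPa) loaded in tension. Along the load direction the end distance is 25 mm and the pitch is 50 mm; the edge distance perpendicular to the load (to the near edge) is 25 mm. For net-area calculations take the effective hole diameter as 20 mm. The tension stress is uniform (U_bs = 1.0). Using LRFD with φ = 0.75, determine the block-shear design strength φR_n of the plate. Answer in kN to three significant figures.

Shear plane L_v = 25 + 1·50 = 75 mm; A_gv = 75 × 6 = 450 mm².
A_nv = (75 − 1.5·20) × 6 = 270 mm².
A_nt = (25 − 0.5·20) × 6 = 90 mm².
0.6 F_u A_nv = 64.8 kN; 0.6 F_y A_gv = 67.5 kN → shear rupture governs the shear term.
R_n = 64.8 + 1.0 × 400 × 90 / 1000 = 100.8 kN.
Design strength φR_n = 0.75 × 100.8 = 75.6 kN.

75.6 kN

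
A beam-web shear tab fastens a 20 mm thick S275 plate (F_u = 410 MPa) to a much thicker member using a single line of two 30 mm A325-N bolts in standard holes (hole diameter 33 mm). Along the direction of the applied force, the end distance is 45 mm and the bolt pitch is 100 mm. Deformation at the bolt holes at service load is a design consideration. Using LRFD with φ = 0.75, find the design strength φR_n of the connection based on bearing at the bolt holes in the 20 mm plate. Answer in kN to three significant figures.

Per bolt r_n = 1.2 l_c t F_u ≤ 2.4 d t F_u; upper limit = 2.4 × 30 × 20 × 410 / 1000 = 590.4 kN.
Edge bolt: l_c = 45 − 33/2 = 28.5 mm → 1.2 × 28.5 × 20 × 410 / 1000 = 280.4 → r_n = 280.4 kN.
Interior bolts: l_c = 100 − 33 = 67 mm → 1.2 × 67 × 20 × 410 / 1000 = 659.3 → r_n = 590.4 kN.
R_n = 1 × 280.4 + 1 × 590.4 = 870.8 kN.
Design strength φR_n = 0.75 × 870.8 = 653 kN.

653 kN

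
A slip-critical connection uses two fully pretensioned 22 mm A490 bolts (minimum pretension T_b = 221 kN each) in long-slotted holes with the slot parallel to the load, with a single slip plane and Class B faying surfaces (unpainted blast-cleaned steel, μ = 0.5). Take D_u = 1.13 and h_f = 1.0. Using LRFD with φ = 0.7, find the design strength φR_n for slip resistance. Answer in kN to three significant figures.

175 kN

R_n = μ · D_u · h_f · T_b · n_s · n_b = 0.5 × 1.13 × 1.0 × 221 × 1 × 2 = 249.7 kN.
Design strength φR_n = 0.7 × 249.7 = 175 kN.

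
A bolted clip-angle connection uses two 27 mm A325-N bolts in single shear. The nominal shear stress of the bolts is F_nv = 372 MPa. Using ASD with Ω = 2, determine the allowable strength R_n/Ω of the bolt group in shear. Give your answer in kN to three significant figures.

A_b = π × 27² / 4 = 572.6 mm².
R_n = F_nv · A_b · n · n_s = 372 × 572.6 × 2 × 1 / 1000 = 426 kN.
Allowable strength R_n/Ω = 426 / 2 = 213 kN.

213 kN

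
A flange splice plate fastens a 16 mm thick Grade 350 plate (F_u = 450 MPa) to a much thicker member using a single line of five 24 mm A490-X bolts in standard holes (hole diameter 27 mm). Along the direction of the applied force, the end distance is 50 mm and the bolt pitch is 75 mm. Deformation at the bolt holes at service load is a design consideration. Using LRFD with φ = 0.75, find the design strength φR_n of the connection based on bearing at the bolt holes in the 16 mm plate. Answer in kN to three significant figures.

Per bolt r_n = 1.2 l_c t F_u ≤ 2.4 d t F_u; upper limit = 2.4 × 24 × 16 × 450 / 1000 = 414.7 kN.
Edge bolt: l_c = 50 − 27/2 = 36.5 mm → 1.2 × 36.5 × 16 × 450 / 1000 = 315.4 → r_n = 315.4 kN.
Interior bolts: l_c = 75 − 27 = 48 mm → 1.2 × 48 × 16 × 450 / 1000 = 414.7 → r_n = 414.7 kN.
R_n = 1 × 315.4 + 4 × 414.7 = 1974 kN.
Design strength φR_n = 0.75 × 1974 = 1480 kN.

1480 kN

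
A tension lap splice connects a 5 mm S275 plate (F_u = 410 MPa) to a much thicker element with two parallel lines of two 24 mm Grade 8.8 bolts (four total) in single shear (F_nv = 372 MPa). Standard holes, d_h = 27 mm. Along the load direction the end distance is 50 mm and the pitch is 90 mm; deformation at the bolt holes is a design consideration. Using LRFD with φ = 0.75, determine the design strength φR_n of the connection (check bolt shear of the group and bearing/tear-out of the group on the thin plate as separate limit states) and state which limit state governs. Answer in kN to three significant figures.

312 kN (bearing governs)

Bolt shear: A_b = π·24²/4 = 452.4 mm²; R_n = 372 × 452.4 × 4 × 1 / 1000 = 673.2 kN → 0.75 × 673.2 = 505 kN.
Bearing (1.2 l_c t F_u ≤ 2.4 d t F_u): upper limit = 2.4·24·5·410 / 1000 = 118.1 kN.
  Edge l_c = 50 − 27/2 = 36.5 → r_n = 89.79 kN; interior l_c = 90 − 27 = 63 → r_n = 118.1 kN.
  R_n,bearing = 2·89.79 + 2·118.1 = 415.7 kN → 0.75 × 415.7 = 312 kN.
Bearing governs: 312 kN.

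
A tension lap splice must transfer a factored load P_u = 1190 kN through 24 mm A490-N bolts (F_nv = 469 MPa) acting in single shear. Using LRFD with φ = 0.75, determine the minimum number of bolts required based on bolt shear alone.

A_b = π·24²/4 = 452.4 mm².
Per-bolt design strength φR_n = 0.75 × 469 × 452.4 × 1 / 1000 = 159.1 kN.
n ≥ 1190 / 159.1 = 7.478 → use 8 bolts.

8 bolts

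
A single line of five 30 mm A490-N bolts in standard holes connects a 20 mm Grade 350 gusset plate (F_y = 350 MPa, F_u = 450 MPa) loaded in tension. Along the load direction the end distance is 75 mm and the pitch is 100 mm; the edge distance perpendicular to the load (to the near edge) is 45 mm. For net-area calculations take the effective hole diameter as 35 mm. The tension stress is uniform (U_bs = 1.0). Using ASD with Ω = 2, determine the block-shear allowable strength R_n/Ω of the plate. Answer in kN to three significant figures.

981 kN

Shear plane L_v = 75 + 4·100 = 475 mm; A_gv = 475 × 20 = 9500 mm².
A_nv = (475 − 4.5·35) × 20 = 6350 mm².
A_nt = (45 − 0.5·35) × 20 = 550 mm².
0.6 F_u A_nv = 1714 kN; 0.6 F_y A_gv = 1995 kN → shear rupture governs the shear term.
R_n = 1714 + 1.0 × 450 × 550 / 1000 = 1962 kN.
Allowable strength R_n/Ω = 1962 / 2 = 981 kN.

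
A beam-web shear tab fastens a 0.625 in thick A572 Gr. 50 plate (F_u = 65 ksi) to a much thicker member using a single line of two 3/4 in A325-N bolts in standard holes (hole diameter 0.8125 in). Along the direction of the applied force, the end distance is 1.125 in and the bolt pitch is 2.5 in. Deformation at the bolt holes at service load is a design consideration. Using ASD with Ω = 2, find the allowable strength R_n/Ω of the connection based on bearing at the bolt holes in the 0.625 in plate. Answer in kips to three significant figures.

54.1 kips

Per bolt r_n = 1.2 l_c t F_u ≤ 2.4 d t F_u; upper limit = 2.4 × 0.75 × 0.625 × 65 = 73.12 kips.
Edge bolt: l_c = 1.125 − 0.8125/2 = 0.7188 in → 1.2 × 0.7188 × 0.625 × 65 = 35.04 → r_n = 35.04 kips.
Interior bolts: l_c = 2.5 − 0.8125 = 1.688 in → 1.2 × 1.688 × 0.625 × 65 = 82.27 → r_n = 73.12 kips.
R_n = 1 × 35.04 + 1 × 73.12 = 108.2 kips.
Allowable strength R_n/Ω = 108.2 / 2 = 54.1 kips.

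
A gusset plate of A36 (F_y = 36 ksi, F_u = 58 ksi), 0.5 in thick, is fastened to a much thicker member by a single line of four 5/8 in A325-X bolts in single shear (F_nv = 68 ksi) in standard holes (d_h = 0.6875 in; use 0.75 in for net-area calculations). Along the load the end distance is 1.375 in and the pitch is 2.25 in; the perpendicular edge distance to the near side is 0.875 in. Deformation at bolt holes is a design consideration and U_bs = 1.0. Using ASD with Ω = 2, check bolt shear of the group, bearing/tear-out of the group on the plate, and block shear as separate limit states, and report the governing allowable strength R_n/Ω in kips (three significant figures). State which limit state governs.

41.7 kips (bolt shear governs)

Bolt shear: A_b = π·0.625²/4 = 0.3068 in²; R_n = 68 × 0.3068 × 4 × 1 = 83.45 kips → 83.45 / 2 = 41.7 kips.
Bearing: edge l_c = 1.031, r_n = 35.89 kips; interior l_c = 1.562, r_n = 43.5 kips; R_n = 35.89 + 3·43.5 = 166.4 kips → 83.2 kips.
Block shear: A_gv = 4.062, A_nv = 2.75, A_nt = 0.25 in²; R_n = min(0.6F_uA_nv, 0.6F_yA_gv) + U_bs·F_u·A_nt = 102.2 kips → 51.1 kips.
Bolt shear governs: 41.7 kips.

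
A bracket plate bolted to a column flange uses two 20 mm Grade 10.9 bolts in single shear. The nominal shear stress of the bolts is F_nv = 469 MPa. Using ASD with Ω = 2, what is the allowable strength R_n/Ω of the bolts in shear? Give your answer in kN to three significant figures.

A_b = π × 20² / 4 = 314.2 mm².
R_n = F_nv · A_b · n · n_s = 469 × 314.2 × 2 × 1 / 1000 = 294.7 kN.
Allowable strength R_n/Ω = 294.7 / 2 = 147 kN.

147 kN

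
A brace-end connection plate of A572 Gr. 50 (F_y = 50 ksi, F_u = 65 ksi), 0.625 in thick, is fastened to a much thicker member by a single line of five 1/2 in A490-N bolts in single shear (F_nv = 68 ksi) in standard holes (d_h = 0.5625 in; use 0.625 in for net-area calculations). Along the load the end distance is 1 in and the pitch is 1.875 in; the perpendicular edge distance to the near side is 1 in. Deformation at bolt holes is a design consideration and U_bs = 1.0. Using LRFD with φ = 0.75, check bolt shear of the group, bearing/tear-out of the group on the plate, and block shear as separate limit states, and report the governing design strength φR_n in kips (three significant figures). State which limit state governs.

50.1 kips (bolt shear governs)

Bolt shear: A_b = π·0.5²/4 = 0.1963 in²; R_n = 68 × 0.1963 × 5 × 1 = 66.76 kips → 0.75 × 66.76 = 50.1 kips.
Bearing: edge l_c = 0.7188, r_n = 35.04 kips; interior l_c = 1.312, r_n = 48.75 kips; R_n = 35.04 + 4·48.75 = 230 kips → 173 kips.
Block shear: A_gv = 5.312, A_nv = 3.555, A_nt = 0.4297 in²; R_n = min(0.6F_uA_nv, 0.6F_yA_gv) + U_bs·F_u·A_nt = 166.6 kips → 125 kips.
Bolt shear governs: 50.1 kips.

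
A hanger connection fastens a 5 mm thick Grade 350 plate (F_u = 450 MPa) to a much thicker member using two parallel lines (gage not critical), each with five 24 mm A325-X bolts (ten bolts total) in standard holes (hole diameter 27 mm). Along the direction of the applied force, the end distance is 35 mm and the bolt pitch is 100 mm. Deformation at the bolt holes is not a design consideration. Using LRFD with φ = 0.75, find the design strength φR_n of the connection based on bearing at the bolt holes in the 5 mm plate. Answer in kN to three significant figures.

Per bolt r_n = 1.5 l_c t F_u ≤ 3.0 d t F_u; upper limit = 3.0 × 24 × 5 × 450 / 1000 = 162 kN.
Edge bolt: l_c = 35 − 27/2 = 21.5 mm → 1.5 × 21.5 × 5 × 450 / 1000 = 72.56 → r_n = 72.56 kN.
Interior bolts: l_c = 100 − 27 = 73 mm → 1.5 × 73 × 5 × 450 / 1000 = 246.4 → r_n = 162 kN.
R_n = 2 × 72.56 + 8 × 162 = 1441 kN.
Design strength φR_n = 0.75 × 1441 = 1080 kN.

1080 kN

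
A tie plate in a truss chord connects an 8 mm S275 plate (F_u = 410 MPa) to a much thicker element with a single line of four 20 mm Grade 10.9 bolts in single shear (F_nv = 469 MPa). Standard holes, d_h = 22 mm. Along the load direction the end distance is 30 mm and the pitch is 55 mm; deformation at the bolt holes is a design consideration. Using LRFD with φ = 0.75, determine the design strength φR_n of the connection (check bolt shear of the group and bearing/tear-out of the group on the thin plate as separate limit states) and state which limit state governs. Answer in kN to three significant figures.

Bolt shear: A_b = π·20²/4 = 314.2 mm²; R_n = 469 × 314.2 × 4 × 1 / 1000 = 589.4 kN → 0.75 × 589.4 = 442 kN.
Bearing (1.2 l_c t F_u ≤ 2.4 d t F_u): upper limit = 2.4·20·8·410 / 1000 = 157.4 kN.
  Edge l_c = 30 − 22/2 = 19 → r_n = 74.78 kN; interior l_c = 55 − 22 = 33 → r_n = 129.9 kN.
  R_n,bearing = 1·74.78 + 3·129.9 = 464.4 kN → 0.75 × 464.4 = 348 kN.
Bearing governs: 348 kN.

348 kN (bearing governs)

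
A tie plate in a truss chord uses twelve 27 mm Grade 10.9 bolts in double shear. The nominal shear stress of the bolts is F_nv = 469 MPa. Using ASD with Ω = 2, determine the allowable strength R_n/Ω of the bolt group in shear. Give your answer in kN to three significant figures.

A_b = π × 27² / 4 = 572.6 mm².
R_n = F_nv · A_b · n · n_s = 469 × 572.6 × 12 × 2 / 1000 = 6445 kN.
Allowable strength R_n/Ω = 6445 / 2 = 3220 kN.

3220 kN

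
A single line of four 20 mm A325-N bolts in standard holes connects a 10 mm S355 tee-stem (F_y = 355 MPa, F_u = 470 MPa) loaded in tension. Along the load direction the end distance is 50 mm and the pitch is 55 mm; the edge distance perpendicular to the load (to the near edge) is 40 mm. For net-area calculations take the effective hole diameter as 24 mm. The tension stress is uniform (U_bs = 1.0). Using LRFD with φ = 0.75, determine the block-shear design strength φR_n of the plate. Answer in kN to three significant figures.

376 kN

Shear plane L_v = 50 + 3·55 = 215 mm; A_gv = 215 × 10 = 2150 mm².
A_nv = (215 − 3.5·24) × 10 = 1310 mm².
A_nt = (40 − 0.5·24) × 10 = 280 mm².
0.6 F_u A_nv = 369.4 kN; 0.6 F_y A_gv = 457.9 kN → shear rupture governs the shear term.
R_n = 369.4 + 1.0 × 470 × 280 / 1000 = 501 kN.
Design strength φR_n = 0.75 × 501 = 376 kN.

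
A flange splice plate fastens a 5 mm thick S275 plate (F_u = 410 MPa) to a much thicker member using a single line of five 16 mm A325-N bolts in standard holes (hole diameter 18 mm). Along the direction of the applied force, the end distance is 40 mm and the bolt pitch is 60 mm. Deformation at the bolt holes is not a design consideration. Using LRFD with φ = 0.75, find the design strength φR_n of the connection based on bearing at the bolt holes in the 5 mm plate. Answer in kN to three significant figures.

Per bolt r_n = 1.5 l_c t F_u ≤ 3.0 d t F_u; upper limit = 3.0 × 16 × 5 × 410 / 1000 = 98.4 kN.
Edge bolt: l_c = 40 − 18/2 = 31 mm → 1.5 × 31 × 5 × 410 / 1000 = 95.33 → r_n = 95.33 kN.
Interior bolts: l_c = 60 − 18 = 42 mm → 1.5 × 42 × 5 × 410 / 1000 = 129.2 → r_n = 98.4 kN.
R_n = 1 × 95.33 + 4 × 98.4 = 488.9 kN.
Design strength φR_n = 0.75 × 488.9 = 367 kN.

367 kN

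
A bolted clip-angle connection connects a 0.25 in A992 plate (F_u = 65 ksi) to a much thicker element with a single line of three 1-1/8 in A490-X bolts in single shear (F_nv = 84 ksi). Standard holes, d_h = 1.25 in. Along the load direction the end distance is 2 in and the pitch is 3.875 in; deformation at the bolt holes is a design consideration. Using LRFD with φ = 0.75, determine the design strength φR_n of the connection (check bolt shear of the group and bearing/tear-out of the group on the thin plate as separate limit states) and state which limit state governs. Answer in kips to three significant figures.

85.9 kips (bearing governs)

Bolt shear: A_b = π·1.125²/4 = 0.994 in²; R_n = 84 × 0.994 × 3 × 1 = 250.5 kips → 0.75 × 250.5 = 188 kips.
Bearing (1.2 l_c t F_u ≤ 2.4 d t F_u): upper limit = 2.4·1.125·0.25·65 = 43.87 kips.
  Edge l_c = 2 − 1.25/2 = 1.375 → r_n = 26.81 kips; interior l_c = 3.875 − 1.25 = 2.625 → r_n = 43.87 kips.
  R_n,bearing = 1·26.81 + 2·43.87 = 114.6 kips → 0.75 × 114.6 = 85.9 kips.
Bearing governs: 85.9 kips.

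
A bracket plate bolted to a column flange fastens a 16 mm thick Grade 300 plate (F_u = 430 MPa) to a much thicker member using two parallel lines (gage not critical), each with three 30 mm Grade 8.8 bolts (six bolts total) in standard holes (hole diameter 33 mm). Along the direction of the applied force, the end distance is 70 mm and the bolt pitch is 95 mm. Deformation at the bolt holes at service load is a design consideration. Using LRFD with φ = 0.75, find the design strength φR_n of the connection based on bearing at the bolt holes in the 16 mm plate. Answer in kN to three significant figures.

Per bolt r_n = 1.2 l_c t F_u ≤ 2.4 d t F_u; upper limit = 2.4 × 30 × 16 × 430 / 1000 = 495.4 kN.
Edge bolt: l_c = 70 − 33/2 = 53.5 mm → 1.2 × 53.5 × 16 × 430 / 1000 = 441.7 → r_n = 441.7 kN.
Interior bolts: l_c = 95 − 33 = 62 mm → 1.2 × 62 × 16 × 430 / 1000 = 511.9 → r_n = 495.4 kN.
R_n = 2 × 441.7 + 4 × 495.4 = 2865 kN.
Design strength φR_n = 0.75 × 2865 = 2150 kN.

2150 kN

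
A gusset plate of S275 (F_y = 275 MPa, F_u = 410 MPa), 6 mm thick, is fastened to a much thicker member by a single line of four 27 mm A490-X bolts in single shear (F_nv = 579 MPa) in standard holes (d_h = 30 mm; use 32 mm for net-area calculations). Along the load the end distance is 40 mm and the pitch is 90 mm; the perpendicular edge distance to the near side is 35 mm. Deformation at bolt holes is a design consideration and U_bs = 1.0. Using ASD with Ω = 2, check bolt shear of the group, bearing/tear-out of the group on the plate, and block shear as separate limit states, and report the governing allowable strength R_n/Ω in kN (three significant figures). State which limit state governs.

169 kN (block shear governs)

Bolt shear: A_b = π·27²/4 = 572.6 mm²; R_n = 579 × 572.6 × 4 × 1 / 1000 = 1326 kN → 1326 / 2 = 663 kN.
Bearing: edge l_c = 25, r_n = 73.8 kN; interior l_c = 60, r_n = 159.4 kN; R_n = 73.8 + 3·159.4 = 552 kN → 276 kN.
Block shear: A_gv = 1860, A_nv = 1188, A_nt = 114 mm²; R_n = min(0.6F_uA_nv, 0.6F_yA_gv) + U_bs·F_u·A_nt = 339 kN → 169 kN.
Block shear governs: 169 kN.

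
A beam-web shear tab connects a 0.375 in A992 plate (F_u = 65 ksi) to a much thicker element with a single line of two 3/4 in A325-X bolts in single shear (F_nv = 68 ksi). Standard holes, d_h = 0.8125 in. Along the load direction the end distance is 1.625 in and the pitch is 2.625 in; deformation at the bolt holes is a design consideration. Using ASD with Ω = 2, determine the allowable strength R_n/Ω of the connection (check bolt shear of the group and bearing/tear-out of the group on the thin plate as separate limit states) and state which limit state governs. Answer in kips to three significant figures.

Bolt shear: A_b = π·0.75²/4 = 0.4418 in²; R_n = 68 × 0.4418 × 2 × 1 = 60.08 kips → 60.08 / 2 = 30 kips.
Bearing (1.2 l_c t F_u ≤ 2.4 d t F_u): upper limit = 2.4·0.75·0.375·65 = 43.87 kips.
  Edge l_c = 1.625 − 0.8125/2 = 1.219 → r_n = 35.65 kips; interior l_c = 2.625 − 0.8125 = 1.812 → r_n = 43.87 kips.
  R_n,bearing = 1·35.65 + 1·43.87 = 79.52 kips → 79.52 / 2 = 39.8 kips.
Bolt shear governs: 30 kips.

30 kips (bolt shear governs)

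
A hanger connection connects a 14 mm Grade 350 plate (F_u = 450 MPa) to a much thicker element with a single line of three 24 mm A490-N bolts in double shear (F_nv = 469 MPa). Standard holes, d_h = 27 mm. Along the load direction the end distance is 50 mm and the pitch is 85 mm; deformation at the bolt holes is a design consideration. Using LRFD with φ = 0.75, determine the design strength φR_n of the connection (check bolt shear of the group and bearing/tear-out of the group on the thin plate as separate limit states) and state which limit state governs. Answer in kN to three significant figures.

Bolt shear: A_b = π·24²/4 = 452.4 mm²; R_n = 469 × 452.4 × 3 × 2 / 1000 = 1273 kN → 0.75 × 1273 = 955 kN.
Bearing (1.2 l_c t F_u ≤ 2.4 d t F_u): upper limit = 2.4·24·14·450 / 1000 = 362.9 kN.
  Edge l_c = 50 − 27/2 = 36.5 → r_n = 275.9 kN; interior l_c = 85 − 27 = 58 → r_n = 362.9 kN.
  R_n,bearing = 1·275.9 + 2·362.9 = 1002 kN → 0.75 × 1002 = 751 kN.
Bearing governs: 751 kN.

751 kN (bearing governs)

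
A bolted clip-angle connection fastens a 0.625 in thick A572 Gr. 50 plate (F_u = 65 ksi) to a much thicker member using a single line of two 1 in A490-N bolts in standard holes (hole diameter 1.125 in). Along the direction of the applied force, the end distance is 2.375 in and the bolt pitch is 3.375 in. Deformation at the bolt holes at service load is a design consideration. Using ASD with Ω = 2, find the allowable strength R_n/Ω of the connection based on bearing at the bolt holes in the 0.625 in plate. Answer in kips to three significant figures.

92.9 kips

Per bolt r_n = 1.2 l_c t F_u ≤ 2.4 d t F_u; upper limit = 2.4 × 1 × 0.625 × 65 = 97.5 kips.
Edge bolt: l_c = 2.375 − 1.125/2 = 1.812 in → 1.2 × 1.812 × 0.625 × 65 = 88.36 → r_n = 88.36 kips.
Interior bolts: l_c = 3.375 − 1.125 = 2.25 in → 1.2 × 2.25 × 0.625 × 65 = 109.7 → r_n = 97.5 kips.
R_n = 1 × 88.36 + 1 × 97.5 = 185.9 kips.
Allowable strength R_n/Ω = 185.9 / 2 = 92.9 kips.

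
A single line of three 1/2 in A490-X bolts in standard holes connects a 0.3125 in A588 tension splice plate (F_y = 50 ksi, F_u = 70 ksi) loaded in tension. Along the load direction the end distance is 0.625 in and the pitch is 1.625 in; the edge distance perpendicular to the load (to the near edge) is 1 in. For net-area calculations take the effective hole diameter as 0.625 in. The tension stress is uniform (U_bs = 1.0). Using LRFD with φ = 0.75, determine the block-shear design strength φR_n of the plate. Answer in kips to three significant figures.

Shear plane L_v = 0.625 + 2·1.625 = 3.875 in; A_gv = 3.875 × 0.3125 = 1.211 in².
A_nv = (3.875 − 2.5·0.625) × 0.3125 = 0.7227 in².
A_nt = (1 − 0.5·0.625) × 0.3125 = 0.2148 in².
0.6 F_u A_nv = 30.35 kips; 0.6 F_y A_gv = 36.33 kips → shear rupture governs the shear term.
R_n = 30.35 + 1.0 × 70 × 0.2148 = 45.39 kips.
Design strength φR_n = 0.75 × 45.39 = 34 kips.

34 kips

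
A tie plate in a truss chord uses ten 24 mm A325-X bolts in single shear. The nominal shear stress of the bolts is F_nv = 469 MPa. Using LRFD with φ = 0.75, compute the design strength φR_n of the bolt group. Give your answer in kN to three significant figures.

A_b = π × 24² / 4 = 452.4 mm².
R_n = F_nv · A_b · n · n_s = 469 × 452.4 × 10 × 1 / 1000 = 2122 kN.
Design strength φR_n = 0.75 × 2122 = 1590 kN.

1590 kN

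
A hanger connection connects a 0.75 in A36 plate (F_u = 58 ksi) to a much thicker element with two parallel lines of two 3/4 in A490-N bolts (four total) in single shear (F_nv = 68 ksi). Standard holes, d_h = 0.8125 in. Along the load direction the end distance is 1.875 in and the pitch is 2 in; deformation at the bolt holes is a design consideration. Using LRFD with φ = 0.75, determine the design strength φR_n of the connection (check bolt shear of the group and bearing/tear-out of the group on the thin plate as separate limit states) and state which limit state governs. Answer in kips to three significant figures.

90.1 kips (bolt shear governs)

Bolt shear: A_b = π·0.75²/4 = 0.4418 in²; R_n = 68 × 0.4418 × 4 × 1 = 120.2 kips → 0.75 × 120.2 = 90.1 kips.
Bearing (1.2 l_c t F_u ≤ 2.4 d t F_u): upper limit = 2.4·0.75·0.75·58 = 78.3 kips.
  Edge l_c = 1.875 − 0.8125/2 = 1.469 → r_n = 76.67 kips; interior l_c = 2 − 0.8125 = 1.188 → r_n = 61.99 kips.
  R_n,bearing = 2·76.67 + 2·61.99 = 277.3 kips → 0.75 × 277.3 = 208 kips.
Bolt shear governs: 90.1 kips.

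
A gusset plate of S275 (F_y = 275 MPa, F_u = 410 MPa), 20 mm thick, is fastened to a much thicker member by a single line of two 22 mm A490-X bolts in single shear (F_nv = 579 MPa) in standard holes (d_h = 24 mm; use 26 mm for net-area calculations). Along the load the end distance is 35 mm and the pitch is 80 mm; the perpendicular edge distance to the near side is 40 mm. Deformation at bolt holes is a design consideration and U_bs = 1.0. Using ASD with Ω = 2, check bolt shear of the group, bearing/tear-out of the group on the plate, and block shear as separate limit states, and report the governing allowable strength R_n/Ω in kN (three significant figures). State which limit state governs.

220 kN (bolt shear governs)

Bolt shear: A_b = π·22²/4 = 380.1 mm²; R_n = 579 × 380.1 × 2 × 1 / 1000 = 440.2 kN → 440.2 / 2 = 220 kN.
Bearing: edge l_c = 23, r_n = 226.3 kN; interior l_c = 56, r_n = 433 kN; R_n = 226.3 + 1·433 = 659.3 kN → 330 kN.
Block shear: A_gv = 2300, A_nv = 1520, A_nt = 540 mm²; R_n = min(0.6F_uA_nv, 0.6F_yA_gv) + U_bs·F_u·A_nt = 595.3 kN → 298 kN.
Bolt shear governs: 220 kN.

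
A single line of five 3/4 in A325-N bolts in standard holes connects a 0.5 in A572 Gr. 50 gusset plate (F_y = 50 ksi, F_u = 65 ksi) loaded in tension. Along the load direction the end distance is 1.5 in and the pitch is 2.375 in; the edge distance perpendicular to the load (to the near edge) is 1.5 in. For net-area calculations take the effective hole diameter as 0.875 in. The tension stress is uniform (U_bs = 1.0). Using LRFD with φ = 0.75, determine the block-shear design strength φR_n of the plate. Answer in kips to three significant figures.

Shear plane L_v = 1.5 + 4·2.375 = 11 in; A_gv = 11 × 0.5 = 5.5 in².
A_nv = (11 − 4.5·0.875) × 0.5 = 3.531 in².
A_nt = (1.5 − 0.5·0.875) × 0.5 = 0.5312 in².
0.6 F_u A_nv = 137.7 kips; 0.6 F_y A_gv = 165 kips → shear rupture governs the shear term.
R_n = 137.7 + 1.0 × 65 × 0.5312 = 172.2 kips.
Design strength φR_n = 0.75 × 172.2 = 129 kips.

129 kips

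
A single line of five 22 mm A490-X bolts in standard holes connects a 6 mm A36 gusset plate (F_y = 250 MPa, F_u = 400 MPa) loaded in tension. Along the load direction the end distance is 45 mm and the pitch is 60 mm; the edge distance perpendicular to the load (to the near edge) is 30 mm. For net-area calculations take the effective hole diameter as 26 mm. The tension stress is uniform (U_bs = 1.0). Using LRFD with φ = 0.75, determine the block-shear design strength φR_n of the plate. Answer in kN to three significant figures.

212 kN

Shear plane L_v = 45 + 4·60 = 285 mm; A_gv = 285 × 6 = 1710 mm².
A_nv = (285 − 4.5·26) × 6 = 1008 mm².
A_nt = (30 − 0.5·26) × 6 = 102 mm².
0.6 F_u A_nv = 241.9 kN; 0.6 F_y A_gv = 256.5 kN → shear rupture governs the shear term.
R_n = 241.9 + 1.0 × 400 × 102 / 1000 = 282.7 kN.
Design strength φR_n = 0.75 × 282.7 = 212 kN.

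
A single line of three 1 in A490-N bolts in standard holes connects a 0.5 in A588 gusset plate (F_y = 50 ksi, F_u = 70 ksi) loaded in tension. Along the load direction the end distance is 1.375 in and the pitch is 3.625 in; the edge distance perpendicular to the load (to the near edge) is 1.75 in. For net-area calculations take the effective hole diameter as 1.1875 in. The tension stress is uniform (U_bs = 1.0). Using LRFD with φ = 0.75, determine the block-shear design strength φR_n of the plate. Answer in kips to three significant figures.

119 kips

Shear plane L_v = 1.375 + 2·3.625 = 8.625 in; A_gv = 8.625 × 0.5 = 4.312 in².
A_nv = (8.625 − 2.5·1.1875) × 0.5 = 2.828 in².
A_nt = (1.75 − 0.5·1.1875) × 0.5 = 0.5781 in².
0.6 F_u A_nv = 118.8 kips; 0.6 F_y A_gv = 129.4 kips → shear rupture governs the shear term.
R_n = 118.8 + 1.0 × 70 × 0.5781 = 159.2 kips.
Design strength φR_n = 0.75 × 159.2 = 119 kips.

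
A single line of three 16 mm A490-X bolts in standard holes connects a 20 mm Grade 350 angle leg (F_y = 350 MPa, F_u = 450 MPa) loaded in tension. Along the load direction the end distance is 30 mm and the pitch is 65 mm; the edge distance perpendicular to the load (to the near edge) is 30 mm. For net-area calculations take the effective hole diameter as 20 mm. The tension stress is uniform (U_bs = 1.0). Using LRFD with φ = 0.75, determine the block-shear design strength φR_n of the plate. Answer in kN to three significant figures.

Shear plane L_v = 30 + 2·65 = 160 mm; A_gv = 160 × 20 = 3200 mm².
A_nv = (160 − 2.5·20) × 20 = 2200 mm².
A_nt = (30 − 0.5·20) × 20 = 400 mm².
0.6 F_u A_nv = 594 kN; 0.6 F_y A_gv = 672 kN → shear rupture governs the shear term.
R_n = 594 + 1.0 × 450 × 400 / 1000 = 774 kN.
Design strength φR_n = 0.75 × 774 = 580 kN.

580 kN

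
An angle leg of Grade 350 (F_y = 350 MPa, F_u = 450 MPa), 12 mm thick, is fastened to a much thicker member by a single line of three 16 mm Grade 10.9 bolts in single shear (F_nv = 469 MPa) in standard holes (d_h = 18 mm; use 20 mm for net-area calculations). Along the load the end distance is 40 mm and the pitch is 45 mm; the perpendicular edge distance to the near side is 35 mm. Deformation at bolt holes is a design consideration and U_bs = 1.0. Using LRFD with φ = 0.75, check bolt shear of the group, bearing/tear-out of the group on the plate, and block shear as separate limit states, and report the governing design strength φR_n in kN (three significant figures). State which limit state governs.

212 kN (bolt shear governs)

Bolt shear: A_b = π·16²/4 = 201.1 mm²; R_n = 469 × 201.1 × 3 × 1 / 1000 = 282.9 kN → 0.75 × 282.9 = 212 kN.
Bearing: edge l_c = 31, r_n = 200.9 kN; interior l_c = 27, r_n = 175 kN; R_n = 200.9 + 2·175 = 550.8 kN → 413 kN.
Block shear: A_gv = 1560, A_nv = 960, A_nt = 300 mm²; R_n = min(0.6F_uA_nv, 0.6F_yA_gv) + U_bs·F_u·A_nt = 394.2 kN → 296 kN.
Bolt shear governs: 212 kN.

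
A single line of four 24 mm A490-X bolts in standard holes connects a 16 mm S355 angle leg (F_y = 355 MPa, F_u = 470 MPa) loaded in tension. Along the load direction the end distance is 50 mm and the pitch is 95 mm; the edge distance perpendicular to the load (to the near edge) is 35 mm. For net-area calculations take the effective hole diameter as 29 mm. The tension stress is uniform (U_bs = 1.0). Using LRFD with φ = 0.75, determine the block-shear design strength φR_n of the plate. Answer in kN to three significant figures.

906 kN

Shear plane L_v = 50 + 3·95 = 335 mm; A_gv = 335 × 16 = 5360 mm².
A_nv = (335 − 3.5·29) × 16 = 3736 mm².
A_nt = (35 − 0.5·29) × 16 = 328 mm².
0.6 F_u A_nv = 1054 kN; 0.6 F_y A_gv = 1142 kN → shear rupture governs the shear term.
R_n = 1054 + 1.0 × 470 × 328 / 1000 = 1208 kN.
Design strength φR_n = 0.75 × 1208 = 906 kN.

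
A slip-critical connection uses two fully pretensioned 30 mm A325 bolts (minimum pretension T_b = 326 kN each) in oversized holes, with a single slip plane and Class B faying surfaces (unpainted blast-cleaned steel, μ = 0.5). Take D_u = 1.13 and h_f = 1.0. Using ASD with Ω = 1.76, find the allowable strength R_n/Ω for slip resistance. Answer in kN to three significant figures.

209 kN

R_n = μ · D_u · h_f · T_b · n_s · n_b = 0.5 × 1.13 × 1.0 × 326 × 1 × 2 = 368.4 kN.
Allowable strength R_n/Ω = 368.4 / 1.76 = 209 kN.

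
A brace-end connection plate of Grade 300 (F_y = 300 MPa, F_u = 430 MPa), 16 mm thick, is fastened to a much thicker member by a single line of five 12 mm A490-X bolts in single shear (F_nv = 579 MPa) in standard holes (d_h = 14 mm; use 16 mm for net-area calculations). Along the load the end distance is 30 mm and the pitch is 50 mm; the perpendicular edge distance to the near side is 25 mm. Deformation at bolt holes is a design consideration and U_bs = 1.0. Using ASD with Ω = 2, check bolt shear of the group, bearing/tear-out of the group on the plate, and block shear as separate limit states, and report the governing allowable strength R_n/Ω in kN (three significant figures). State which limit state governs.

164 kN (bolt shear governs)

Bolt shear: A_b = π·12²/4 = 113.1 mm²; R_n = 579 × 113.1 × 5 × 1 / 1000 = 327.4 kN → 327.4 / 2 = 164 kN.
Bearing: edge l_c = 23, r_n = 189.9 kN; interior l_c = 36, r_n = 198.1 kN; R_n = 189.9 + 4·198.1 = 982.5 kN → 491 kN.
Block shear: A_gv = 3680, A_nv = 2528, A_nt = 272 mm²; R_n = min(0.6F_uA_nv, 0.6F_yA_gv) + U_bs·F_u·A_nt = 769.2 kN → 385 kN.
Bolt shear governs: 164 kN.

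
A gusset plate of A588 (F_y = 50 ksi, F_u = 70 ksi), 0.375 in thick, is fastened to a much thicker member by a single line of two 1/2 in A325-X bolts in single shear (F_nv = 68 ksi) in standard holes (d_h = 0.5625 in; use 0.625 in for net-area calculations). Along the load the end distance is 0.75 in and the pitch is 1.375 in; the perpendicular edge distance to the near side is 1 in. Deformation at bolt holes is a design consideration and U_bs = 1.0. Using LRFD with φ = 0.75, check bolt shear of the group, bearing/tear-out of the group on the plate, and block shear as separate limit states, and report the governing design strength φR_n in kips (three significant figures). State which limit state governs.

Bolt shear: A_b = π·0.5²/4 = 0.1963 in²; R_n = 68 × 0.1963 × 2 × 1 = 26.7 kips → 0.75 × 26.7 = 20 kips.
Bearing: edge l_c = 0.4688, r_n = 14.77 kips; interior l_c = 0.8125, r_n = 25.59 kips; R_n = 14.77 + 1·25.59 = 40.36 kips → 30.3 kips.
Block shear: A_gv = 0.7969, A_nv = 0.4453, A_nt = 0.2578 in²; R_n = min(0.6F_uA_nv, 0.6F_yA_gv) + U_bs·F_u·A_nt = 36.75 kips → 27.6 kips.
Bolt shear governs: 20 kips.

20 kips (bolt shear governs)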